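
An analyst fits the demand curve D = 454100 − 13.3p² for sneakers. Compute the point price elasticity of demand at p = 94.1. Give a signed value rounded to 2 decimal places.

-0.70

dD/dp = −2·13.3·p = -2503.06. At p = 94.1, D = 336331.027.
Ed = (dD/dp)·(p/D) = (-2503.06) × (94.1/336331.027) = -0.7003…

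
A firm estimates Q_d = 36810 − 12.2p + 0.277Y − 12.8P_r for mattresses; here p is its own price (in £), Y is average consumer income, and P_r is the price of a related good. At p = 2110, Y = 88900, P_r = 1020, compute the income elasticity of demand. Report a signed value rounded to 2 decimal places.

At the given values, Q_d = 36810 − 12.2(2110) + 0.277(88900) − 12.8(1020) = 22637.3.
∂Q_d/∂Y = 0.277.
E = (0.277) × (88900/22637.3) = 1.0878…

1.09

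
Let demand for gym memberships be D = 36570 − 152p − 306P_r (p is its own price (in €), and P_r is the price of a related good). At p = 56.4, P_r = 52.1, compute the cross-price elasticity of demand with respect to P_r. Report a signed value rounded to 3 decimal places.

-1.323

At the given values, D = 36570 − 152(56.4) − 306(52.1) = 12054.6.
∂D/∂P_r = -306.
E = (-306) × (52.1/12054.6) = -1.32253…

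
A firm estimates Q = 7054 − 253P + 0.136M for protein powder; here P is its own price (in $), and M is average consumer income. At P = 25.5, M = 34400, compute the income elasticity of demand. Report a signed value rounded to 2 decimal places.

At the given values, Q = 7054 − 253(25.5) + 0.136(34400) = 5280.9.
∂Q/∂M = 0.136.
E = (0.136) × (34400/5280.9) = 0.8859…

0.89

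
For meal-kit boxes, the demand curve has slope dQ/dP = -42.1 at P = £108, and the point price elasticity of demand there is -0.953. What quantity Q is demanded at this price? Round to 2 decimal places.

Ed = (dQ/dP)·(P/Q) ⇒ Q = (dQ/dP)·P/Ed = (-42.1)·108/(-0.953) = 4771.0388…

4771.04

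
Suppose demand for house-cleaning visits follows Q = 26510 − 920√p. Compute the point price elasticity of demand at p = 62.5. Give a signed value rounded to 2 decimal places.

-0.19

dQ/dp = −920/(2√p) = -58.1859. At p = 62.5, Q = 19236.8.
Ed = (dQ/dp)·(p/Q) = (-58.1859) × (62.5/19236.8) = -0.1890…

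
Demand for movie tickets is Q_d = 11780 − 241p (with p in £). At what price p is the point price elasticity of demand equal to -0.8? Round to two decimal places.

21.72

Ed = −241p/(11780 − 241p). Set this equal to -0.8:
241p = 0.8·(11780 − 241p) ⇒ 241p(1 + 0.8) = 0.8·11780
p = 0.8·11780 / (241·1.8) = 21.7242…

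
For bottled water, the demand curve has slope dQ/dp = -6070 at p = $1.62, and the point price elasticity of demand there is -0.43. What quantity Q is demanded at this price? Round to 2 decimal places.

Ed = (dQ/dp)·(p/Q) ⇒ Q = (dQ/dp)·p/Ed = (-6070)·1.62/(-0.43) = 22868.3720…

22868.37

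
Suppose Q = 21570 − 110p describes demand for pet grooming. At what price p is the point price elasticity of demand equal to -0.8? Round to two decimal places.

87.15

Ed = −110p/(21570 − 110p). Set this equal to -0.8:
110p = 0.8·(21570 − 110p) ⇒ 110p(1 + 0.8) = 0.8·21570
p = 0.8·21570 / (110·1.8) = 87.1515…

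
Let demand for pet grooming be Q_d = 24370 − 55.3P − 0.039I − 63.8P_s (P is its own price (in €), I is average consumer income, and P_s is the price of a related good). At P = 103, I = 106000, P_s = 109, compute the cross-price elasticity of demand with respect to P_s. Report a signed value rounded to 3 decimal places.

-0.917

At the given values, Q_d = 24370 − 55.3(103) − 0.039(106000) − 63.8(109) = 7585.9.
∂Q_d/∂P_s = -63.8.
E = (-63.8) × (109/7585.9) = -0.91672…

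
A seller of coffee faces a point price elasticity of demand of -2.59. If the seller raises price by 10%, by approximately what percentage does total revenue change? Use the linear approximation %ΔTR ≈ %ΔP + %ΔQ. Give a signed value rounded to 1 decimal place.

%ΔQ ≈ Ed × %ΔP = (-2.59) × (+10%) = -25.9000%
%ΔTR ≈ %ΔP + %ΔQ = (+10%) + (-25.9000%) = -15.9000%

-15.9%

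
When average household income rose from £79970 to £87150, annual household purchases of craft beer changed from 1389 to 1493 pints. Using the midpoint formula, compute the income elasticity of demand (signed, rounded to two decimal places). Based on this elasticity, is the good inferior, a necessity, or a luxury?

0.84; necessity

%ΔQ = (1493 − 1389)/[( 1389 + 1493)/2] = 104/1441 = 0.072172…
%ΔIncome = (87150 − 79970)/[( 79970 + 87150)/2] = 7180/83560 = 0.085926…
E_income = (104/1441) / (7180/83560) = 0.8399…
0 < E_income < 1 ⇒ normal good, necessity.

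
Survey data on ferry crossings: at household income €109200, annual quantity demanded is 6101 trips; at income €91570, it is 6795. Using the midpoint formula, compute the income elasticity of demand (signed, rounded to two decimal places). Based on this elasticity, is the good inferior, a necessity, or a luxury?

-0.61; inferior

%ΔQ = (6795 − 6101)/[( 6101 + 6795)/2] = 694/6448 = 0.107630…
%ΔIncome = (91570 − 109200)/[( 109200 + 91570)/2] = -17630/100385 = -0.175623…
E_income = (694/6448) / (-17630/100385) = -0.6128…
E_income < 0 ⇒ inferior good.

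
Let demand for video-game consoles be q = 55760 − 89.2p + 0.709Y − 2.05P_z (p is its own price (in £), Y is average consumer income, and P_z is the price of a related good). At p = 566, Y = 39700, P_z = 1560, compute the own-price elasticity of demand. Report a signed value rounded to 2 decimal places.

-1.67

At the given values, q = 55760 − 89.2(566) + 0.709(39700) − 2.05(1560) = 30222.1.
∂q/∂p = −89.2.
E = (-89.2) × (566/30222.1) = -1.6705…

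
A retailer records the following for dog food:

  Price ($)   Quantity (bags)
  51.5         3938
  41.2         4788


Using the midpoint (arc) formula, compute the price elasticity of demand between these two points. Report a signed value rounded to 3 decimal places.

%ΔQ = (4788 − 3938) / [(3938 + 4788)/2] = 850/4363 = 0.194820…
%ΔP = (41.2 − 51.5) / [(51.5 + 41.2)/2] = -10.3/46.35 = -0.222222…
Arc Ed = %ΔQ / %ΔP = (850/4363) / (-10.3/46.35) = -0.87669…

-0.877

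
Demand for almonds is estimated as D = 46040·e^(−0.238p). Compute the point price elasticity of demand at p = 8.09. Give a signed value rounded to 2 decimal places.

dD/dp = −0.238·D = -1597.77. At p = 8.09, D = 6713.3.
Ed = (dD/dp)·(p/D) = (-1597.77) × (8.09/6713.3) = -1.9254…

-1.93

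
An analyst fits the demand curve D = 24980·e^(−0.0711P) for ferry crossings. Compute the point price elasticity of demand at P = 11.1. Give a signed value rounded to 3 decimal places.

dD/dP = −0.0711·D = -806.701. At P = 11.1, D = 11346.
Ed = (dD/dP)·(P/D) = (-806.701) × (11.1/11346) = -0.78921

-0.789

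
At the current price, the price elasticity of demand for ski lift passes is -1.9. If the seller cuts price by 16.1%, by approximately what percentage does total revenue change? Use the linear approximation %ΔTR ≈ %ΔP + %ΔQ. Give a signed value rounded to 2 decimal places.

%ΔQ ≈ Ed × %ΔP = (-1.9) × (-16.1%) = +30.5900%
%ΔTR ≈ %ΔP + %ΔQ = (-16.1%) + (+30.5900%) = +14.4900%

+14.49%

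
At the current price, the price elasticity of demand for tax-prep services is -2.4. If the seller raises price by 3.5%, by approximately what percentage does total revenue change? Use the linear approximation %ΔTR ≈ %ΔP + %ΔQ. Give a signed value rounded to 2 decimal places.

%ΔQ ≈ Ed × %ΔP = (-2.4) × (+3.5%) = -8.4000%
%ΔTR ≈ %ΔP + %ΔQ = (+3.5%) + (-8.4000%) = -4.9000%

-4.90%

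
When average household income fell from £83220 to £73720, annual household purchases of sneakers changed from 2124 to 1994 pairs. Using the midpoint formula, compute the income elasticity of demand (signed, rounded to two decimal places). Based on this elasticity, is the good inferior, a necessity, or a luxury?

0.52; necessity

%ΔQ = (1994 − 2124)/[( 2124 + 1994)/2] = -130/2059 = -0.063137…
%ΔIncome = (73720 − 83220)/[( 83220 + 73720)/2] = -9500/78470 = -0.121065…
E_income = (-130/2059) / (-9500/78470) = 0.5215…
0 < E_income < 1 ⇒ normal good, necessity.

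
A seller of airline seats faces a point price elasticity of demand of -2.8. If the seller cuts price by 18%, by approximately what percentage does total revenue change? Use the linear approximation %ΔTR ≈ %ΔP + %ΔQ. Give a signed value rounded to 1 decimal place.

%ΔQ ≈ Ed × %ΔP = (-2.8) × (-18%) = +50.4000%
%ΔTR ≈ %ΔP + %ΔQ = (-18%) + (+50.4000%) = +32.4000%

+32.4%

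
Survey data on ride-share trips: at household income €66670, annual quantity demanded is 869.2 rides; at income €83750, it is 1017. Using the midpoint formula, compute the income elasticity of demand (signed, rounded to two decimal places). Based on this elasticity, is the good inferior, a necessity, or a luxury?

%ΔQ = (1017 − 869.2)/[( 869.2 + 1017)/2] = 147.8/943.1 = 0.156717…
%ΔIncome = (83750 − 66670)/[( 66670 + 83750)/2] = 17080/75210 = 0.227097…
E_income = (147.8/943.1) / (17080/75210) = 0.6900…
0 < E_income < 1 ⇒ normal good, necessity.

0.69; necessity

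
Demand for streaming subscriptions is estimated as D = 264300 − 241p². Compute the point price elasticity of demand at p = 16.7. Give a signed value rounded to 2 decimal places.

-0.68

dD/dp = −2·241·p = -8049.4. At p = 16.7, D = 197087.51.
Ed = (dD/dp)·(p/D) = (-8049.4) × (16.7/197087.51) = -0.6820…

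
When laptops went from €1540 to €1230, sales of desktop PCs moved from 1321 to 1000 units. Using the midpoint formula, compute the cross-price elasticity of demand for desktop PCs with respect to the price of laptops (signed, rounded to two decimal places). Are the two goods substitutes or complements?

1.24; substitutes

%ΔQ_{desktop PCs} = (1000 − 1321)/avg = -321/1160.5 = -0.276604…
%ΔP_{laptops} = (1230 − 1540)/avg = -310/1385 = -0.223826…
E_cross = (-321/1160.5) / (-310/1385) = 1.2357…
E_cross > 0 ⇒ the goods are substitutes.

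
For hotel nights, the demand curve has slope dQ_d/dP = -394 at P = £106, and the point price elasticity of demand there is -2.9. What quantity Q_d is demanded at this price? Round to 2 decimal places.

Ed = (dQ_d/dP)·(P/Q_d) ⇒ Q_d = (dQ_d/dP)·P/Ed = (-394)·106/(-2.9) = 14401.3793…

14401.38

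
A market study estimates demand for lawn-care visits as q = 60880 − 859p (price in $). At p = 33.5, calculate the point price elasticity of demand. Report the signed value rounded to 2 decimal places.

-0.90

dq/dp = −859. At p = 33.5, q = 60880 − 859(33.5) = 32103.5.
Ed = (dq/dp)·(p/q) = −859 × (33.5/32103.5) = -0.8963…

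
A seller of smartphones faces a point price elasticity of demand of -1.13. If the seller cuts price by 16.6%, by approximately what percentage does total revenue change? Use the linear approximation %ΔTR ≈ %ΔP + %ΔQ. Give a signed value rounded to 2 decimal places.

+2.16%

%ΔQ ≈ Ed × %ΔP = (-1.13) × (-16.6%) = +18.7580%
%ΔTR ≈ %ΔP + %ΔQ = (-16.6%) + (+18.7580%) = +2.1580%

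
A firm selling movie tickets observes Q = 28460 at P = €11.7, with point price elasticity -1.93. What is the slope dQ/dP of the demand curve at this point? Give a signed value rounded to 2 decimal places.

Ed = (dQ/dP)·(P/Q) ⇒ dQ/dP = Ed·Q/P = (-1.93)·28460/11.7 = -4694.6837…

-4694.68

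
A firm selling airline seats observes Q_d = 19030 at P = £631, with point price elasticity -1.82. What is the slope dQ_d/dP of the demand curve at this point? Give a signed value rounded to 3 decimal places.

Ed = (dQ_d/dP)·(P/Q_d) ⇒ dQ_d/dP = Ed·Q_d/P = (-1.82)·19030/631 = -54.88843…

-54.888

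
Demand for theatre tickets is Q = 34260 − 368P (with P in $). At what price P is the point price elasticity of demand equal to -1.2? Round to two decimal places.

50.78

Ed = −368P/(34260 − 368P). Set this equal to -1.2:
368P = 1.2·(34260 − 368P) ⇒ 368P(1 + 1.2) = 1.2·34260
P = 1.2·34260 / (368·2.2) = 50.7806…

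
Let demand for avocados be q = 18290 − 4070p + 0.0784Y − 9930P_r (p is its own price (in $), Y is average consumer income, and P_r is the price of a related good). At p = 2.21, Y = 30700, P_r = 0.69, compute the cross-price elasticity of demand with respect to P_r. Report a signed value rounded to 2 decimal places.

At the given values, q = 18290 − 4070(2.21) + 0.0784(30700) − 9930(0.69) = 4850.48.
∂q/∂P_r = -9930.
E = (-9930) × (0.69/4850.48) = -1.4125…

-1.41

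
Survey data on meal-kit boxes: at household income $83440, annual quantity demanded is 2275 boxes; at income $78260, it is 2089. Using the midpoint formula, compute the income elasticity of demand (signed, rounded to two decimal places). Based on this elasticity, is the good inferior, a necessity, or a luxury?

1.33; luxury

%ΔQ = (2089 − 2275)/[( 2275 + 2089)/2] = -186/2182 = -0.085242…
%ΔIncome = (78260 − 83440)/[( 83440 + 78260)/2] = -5180/80850 = -0.064069…
E_income = (-186/2182) / (-5180/80850) = 1.3304…
E_income > 1 ⇒ normal good, luxury.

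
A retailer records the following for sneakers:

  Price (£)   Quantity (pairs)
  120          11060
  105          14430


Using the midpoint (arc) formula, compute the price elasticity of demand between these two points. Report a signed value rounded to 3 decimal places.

%ΔQ = (14430 − 11060) / [(11060 + 14430)/2] = 3370/12745 = 0.264417…
%ΔP = (105 − 120) / [(120 + 105)/2] = -15/112.5 = -0.133333…
Arc Ed = %ΔQ / %ΔP = (3370/12745) / (-15/112.5) = -1.98313…

-1.983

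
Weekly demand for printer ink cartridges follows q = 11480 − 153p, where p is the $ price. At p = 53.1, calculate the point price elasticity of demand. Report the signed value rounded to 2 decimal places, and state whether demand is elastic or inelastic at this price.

dq/dp = −153. At p = 53.1, q = 11480 − 153(53.1) = 3355.7.
Ed = (dq/dp)·(p/q) = −153 × (53.1/3355.7) = -2.4210…
|Ed| = 2.42 > 1, so demand is elastic.

-2.42; elastic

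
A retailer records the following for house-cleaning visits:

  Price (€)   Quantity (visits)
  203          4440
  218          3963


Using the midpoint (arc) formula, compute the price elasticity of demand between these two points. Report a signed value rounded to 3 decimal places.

-1.593

%ΔQ = (3963 − 4440) / [(4440 + 3963)/2] = -477/4201.5 = -0.113530…
%ΔP = (218 − 203) / [(203 + 218)/2] = 15/210.5 = 0.071258…
Arc Ed = %ΔQ / %ΔP = (-477/4201.5) / (15/210.5) = -1.59321…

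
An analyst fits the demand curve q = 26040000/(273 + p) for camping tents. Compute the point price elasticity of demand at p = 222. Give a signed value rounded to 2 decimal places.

-0.45

dq/dp = −26040000/(273 + p)² = -106.275. At p = 222, q = 52606.1.
Ed = (dq/dp)·(p/q) = (-106.275) × (222/52606.1) = -0.4484…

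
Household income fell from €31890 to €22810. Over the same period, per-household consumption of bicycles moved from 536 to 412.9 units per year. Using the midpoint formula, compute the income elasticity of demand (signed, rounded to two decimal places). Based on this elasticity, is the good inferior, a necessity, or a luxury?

0.78; necessity

%ΔQ = (412.9 − 536)/[( 536 + 412.9)/2] = -123.1/474.45 = -0.259458…
%ΔIncome = (22810 − 31890)/[( 31890 + 22810)/2] = -9080/27350 = -0.331992…
E_income = (-123.1/474.45) / (-9080/27350) = 0.7815…
0 < E_income < 1 ⇒ normal good, necessity.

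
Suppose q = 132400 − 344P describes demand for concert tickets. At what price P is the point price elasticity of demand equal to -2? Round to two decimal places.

Ed = −344P/(132400 − 344P). Set this equal to -2:
344P = 2·(132400 − 344P) ⇒ 344P(1 + 2) = 2·132400
P = 2·132400 / (344·3) = 256.5891…

256.59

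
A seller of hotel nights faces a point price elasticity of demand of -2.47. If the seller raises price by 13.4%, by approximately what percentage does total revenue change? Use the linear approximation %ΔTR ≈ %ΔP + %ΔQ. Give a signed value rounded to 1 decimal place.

-19.7%

%ΔQ ≈ Ed × %ΔP = (-2.47) × (+13.4%) = -33.0980%
%ΔTR ≈ %ΔP + %ΔQ = (+13.4%) + (-33.0980%) = -19.6980%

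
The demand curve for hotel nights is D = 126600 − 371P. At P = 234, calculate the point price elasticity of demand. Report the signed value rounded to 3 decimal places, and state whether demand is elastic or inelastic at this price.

-2.182; elastic

dD/dP = −371. At P = 234, D = 126600 − 371(234) = 39786.
Ed = (dD/dP)·(P/D) = −371 × (234/39786) = -2.18202…
|Ed| = 2.182 > 1, so demand is elastic.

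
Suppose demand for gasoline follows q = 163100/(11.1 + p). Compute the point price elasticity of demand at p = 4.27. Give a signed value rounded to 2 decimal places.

dq/dp = −163100/(11.1 + p)² = -690.409. At p = 4.27, q = 10611.6.
Ed = (dq/dp)·(p/q) = (-690.409) × (4.27/10611.6) = -0.2778…

-0.28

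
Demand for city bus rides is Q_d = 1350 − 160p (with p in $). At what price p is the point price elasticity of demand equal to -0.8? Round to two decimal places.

Ed = −160p/(1350 − 160p). Set this equal to -0.8:
160p = 0.8·(1350 − 160p) ⇒ 160p(1 + 0.8) = 0.8·1350
p = 0.8·1350 / (160·1.8) = 3.75

3.75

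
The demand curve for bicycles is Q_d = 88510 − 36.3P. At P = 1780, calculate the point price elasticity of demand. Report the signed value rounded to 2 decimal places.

dQ_d/dP = −36.3. At P = 1780, Q_d = 88510 − 36.3(1780) = 23896.
Ed = (dQ_d/dP)·(P/Q_d) = −36.3 × (1780/23896) = -2.7039…

-2.70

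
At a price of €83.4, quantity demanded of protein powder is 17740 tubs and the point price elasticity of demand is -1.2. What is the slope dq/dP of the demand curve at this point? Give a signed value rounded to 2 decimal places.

-255.25

Ed = (dq/dP)·(P/q) ⇒ dq/dP = Ed·q/P = (-1.2)·17740/83.4 = -255.2517…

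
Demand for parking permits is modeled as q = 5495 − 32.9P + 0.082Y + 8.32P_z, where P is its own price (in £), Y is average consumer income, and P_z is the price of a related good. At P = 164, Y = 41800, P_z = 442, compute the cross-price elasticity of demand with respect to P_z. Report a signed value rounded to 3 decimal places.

0.510

At the given values, q = 5495 − 32.9(164) + 0.082(41800) + 8.32(442) = 7204.44.
∂q/∂P_z = 8.32.
E = (8.32) × (442/7204.44) = 0.51044…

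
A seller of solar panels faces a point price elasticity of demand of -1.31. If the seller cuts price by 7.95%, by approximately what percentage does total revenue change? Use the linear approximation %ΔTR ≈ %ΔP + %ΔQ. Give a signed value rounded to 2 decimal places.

%ΔQ ≈ Ed × %ΔP = (-1.31) × (-7.95%) = +10.4145%
%ΔTR ≈ %ΔP + %ΔQ = (-7.95%) + (+10.4145%) = +2.4645%

+2.46%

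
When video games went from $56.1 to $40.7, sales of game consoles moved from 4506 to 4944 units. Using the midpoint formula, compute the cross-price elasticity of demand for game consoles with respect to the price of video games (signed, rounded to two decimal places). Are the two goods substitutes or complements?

-0.29; complements

%ΔQ_{game consoles} = (4944 − 4506)/avg = 438/4725 = 0.092698…
%ΔP_{video games} = (40.7 − 56.1)/avg = -15.4/48.4 = -0.318181…
E_cross = (438/4725) / (-15.4/48.4) = -0.2913…
E_cross < 0 ⇒ the goods are complements.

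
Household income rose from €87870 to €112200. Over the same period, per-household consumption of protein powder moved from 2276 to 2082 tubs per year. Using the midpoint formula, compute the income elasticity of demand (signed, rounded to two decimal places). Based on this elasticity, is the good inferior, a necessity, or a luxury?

%ΔQ = (2082 − 2276)/[( 2276 + 2082)/2] = -194/2179 = -0.089031…
%ΔIncome = (112200 − 87870)/[( 87870 + 112200)/2] = 24330/100035 = 0.243214…
E_income = (-194/2179) / (24330/100035) = -0.3660…
E_income < 0 ⇒ inferior good.

-0.37; inferior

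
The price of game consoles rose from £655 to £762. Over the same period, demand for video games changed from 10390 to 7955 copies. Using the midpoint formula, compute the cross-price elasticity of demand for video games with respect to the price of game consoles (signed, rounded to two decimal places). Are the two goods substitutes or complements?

-1.76; complements

%ΔQ_{video games} = (7955 − 10390)/avg = -2435/9172.5 = -0.265467…
%ΔP_{game consoles} = (762 − 655)/avg = 107/708.5 = 0.151023…
E_cross = (-2435/9172.5) / (107/708.5) = -1.7577…
E_cross < 0 ⇒ the goods are complements.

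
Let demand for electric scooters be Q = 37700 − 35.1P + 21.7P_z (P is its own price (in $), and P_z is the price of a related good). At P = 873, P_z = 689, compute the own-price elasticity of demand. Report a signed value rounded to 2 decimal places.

At the given values, Q = 37700 − 35.1(873) + 21.7(689) = 22009.
∂Q/∂P = −35.1.
E = (-35.1) × (873/22009) = -1.3922…

-1.39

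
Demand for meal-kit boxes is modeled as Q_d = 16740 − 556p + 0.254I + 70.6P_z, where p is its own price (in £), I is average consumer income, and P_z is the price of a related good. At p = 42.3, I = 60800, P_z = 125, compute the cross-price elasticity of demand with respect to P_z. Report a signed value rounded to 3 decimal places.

0.505

At the given values, Q_d = 16740 − 556(42.3) + 0.254(60800) + 70.6(125) = 17489.4.
∂Q_d/∂P_z = 70.6.
E = (70.6) × (125/17489.4) = 0.50459…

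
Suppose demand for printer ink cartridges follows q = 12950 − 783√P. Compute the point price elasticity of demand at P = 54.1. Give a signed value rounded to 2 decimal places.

-0.40

dq/dP = −783/(2√P) = -53.2271. At P = 54.1, q = 7190.82.
Ed = (dq/dP)·(P/q) = (-53.2271) × (54.1/7190.82) = -0.4004…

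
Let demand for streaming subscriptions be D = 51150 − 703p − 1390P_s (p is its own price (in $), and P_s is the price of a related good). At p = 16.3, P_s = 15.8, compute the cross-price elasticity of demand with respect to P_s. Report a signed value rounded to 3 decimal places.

-1.239

At the given values, D = 51150 − 703(16.3) − 1390(15.8) = 17729.1.
∂D/∂P_s = -1390.
E = (-1390) × (15.8/17729.1) = -1.23875…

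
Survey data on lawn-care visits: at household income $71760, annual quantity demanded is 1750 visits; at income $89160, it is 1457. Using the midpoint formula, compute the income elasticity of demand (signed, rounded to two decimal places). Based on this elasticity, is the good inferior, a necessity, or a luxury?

-0.84; inferior

%ΔQ = (1457 − 1750)/[( 1750 + 1457)/2] = -293/1603.5 = -0.182725…
%ΔIncome = (89160 − 71760)/[( 71760 + 89160)/2] = 17400/80460 = 0.216256…
E_income = (-293/1603.5) / (17400/80460) = -0.8449…
E_income < 0 ⇒ inferior good.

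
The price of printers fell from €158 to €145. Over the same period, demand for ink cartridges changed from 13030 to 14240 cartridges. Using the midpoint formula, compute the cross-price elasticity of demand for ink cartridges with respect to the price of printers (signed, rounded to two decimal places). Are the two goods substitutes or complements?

-1.03; complements

%ΔQ_{ink cartridges} = (14240 − 13030)/avg = 1210/13635 = 0.088742…
%ΔP_{printers} = (145 − 158)/avg = -13/151.5 = -0.085808…
E_cross = (1210/13635) / (-13/151.5) = -1.0341…
E_cross < 0 ⇒ the goods are complements.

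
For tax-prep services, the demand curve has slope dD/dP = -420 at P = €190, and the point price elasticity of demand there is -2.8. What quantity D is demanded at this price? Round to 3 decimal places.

Ed = (dD/dP)·(P/D) ⇒ D = (dD/dP)·P/Ed = (-420)·190/(-2.8) = 28500

28500.000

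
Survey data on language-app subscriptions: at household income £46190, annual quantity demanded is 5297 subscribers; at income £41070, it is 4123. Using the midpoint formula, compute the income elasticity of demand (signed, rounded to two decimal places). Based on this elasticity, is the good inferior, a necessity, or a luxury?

%ΔQ = (4123 − 5297)/[( 5297 + 4123)/2] = -1174/4710 = -0.249256…
%ΔIncome = (41070 − 46190)/[( 46190 + 41070)/2] = -5120/43630 = -0.117350…
E_income = (-1174/4710) / (-5120/43630) = 2.1240…
E_income > 1 ⇒ normal good, luxury.

2.12; luxury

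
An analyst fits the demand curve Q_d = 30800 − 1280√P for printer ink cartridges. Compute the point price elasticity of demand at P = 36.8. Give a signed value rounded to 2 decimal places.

dQ_d/dP = −1280/(2√P) = -105.501. At P = 36.8, Q_d = 23035.1.
Ed = (dQ_d/dP)·(P/Q_d) = (-105.501) × (36.8/23035.1) = -0.1685…

-0.17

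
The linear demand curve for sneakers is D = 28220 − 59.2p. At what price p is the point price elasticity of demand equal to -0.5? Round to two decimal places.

158.90

Ed = −59.2p/(28220 − 59.2p). Set this equal to -0.5:
59.2p = 0.5·(28220 − 59.2p) ⇒ 59.2p(1 + 0.5) = 0.5·28220
p = 0.5·28220 / (59.2·1.5) = 158.8963…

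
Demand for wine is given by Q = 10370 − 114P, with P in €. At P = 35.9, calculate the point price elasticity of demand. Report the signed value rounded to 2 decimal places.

-0.65

dQ/dP = −114. At P = 35.9, Q = 10370 − 114(35.9) = 6277.4.
Ed = (dQ/dP)·(P/Q) = −114 × (35.9/6277.4) = -0.6519…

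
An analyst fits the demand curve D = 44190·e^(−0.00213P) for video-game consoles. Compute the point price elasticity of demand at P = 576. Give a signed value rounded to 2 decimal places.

-1.23

dD/dP = −0.00213·D = -27.5979. At P = 576, D = 12956.8.
Ed = (dD/dP)·(P/D) = (-27.5979) × (576/12956.8) = -1.2268…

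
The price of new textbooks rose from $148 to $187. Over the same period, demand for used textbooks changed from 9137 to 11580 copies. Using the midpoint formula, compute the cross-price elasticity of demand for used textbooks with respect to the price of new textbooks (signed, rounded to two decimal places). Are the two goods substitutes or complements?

1.01; substitutes

%ΔQ_{used textbooks} = (11580 − 9137)/avg = 2443/10358.5 = 0.235844…
%ΔP_{new textbooks} = (187 − 148)/avg = 39/167.5 = 0.232835…
E_cross = (2443/10358.5) / (39/167.5) = 1.0129…
E_cross > 0 ⇒ the goods are substitutes.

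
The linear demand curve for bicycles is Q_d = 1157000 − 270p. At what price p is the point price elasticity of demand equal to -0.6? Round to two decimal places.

Ed = −270p/(1157000 − 270p). Set this equal to -0.6:
270p = 0.6·(1157000 − 270p) ⇒ 270p(1 + 0.6) = 0.6·1157000
p = 0.6·1157000 / (270·1.6) = 1606.9444…

1606.94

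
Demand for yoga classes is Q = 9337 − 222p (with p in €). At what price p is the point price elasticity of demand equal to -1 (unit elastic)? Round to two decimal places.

21.03

Ed = −222p/(9337 − 222p). Set this equal to -1:
222p = 1·(9337 − 222p) ⇒ 222p(1 + 1) = 1·9337
p = 1·9337 / (222·2) = 21.0292…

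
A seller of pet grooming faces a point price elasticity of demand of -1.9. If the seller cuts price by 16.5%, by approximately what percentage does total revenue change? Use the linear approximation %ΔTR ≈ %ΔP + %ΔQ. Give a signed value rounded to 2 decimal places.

+14.85%

%ΔQ ≈ Ed × %ΔP = (-1.9) × (-16.5%) = +31.3500%
%ΔTR ≈ %ΔP + %ΔQ = (-16.5%) + (+31.3500%) = +14.8500%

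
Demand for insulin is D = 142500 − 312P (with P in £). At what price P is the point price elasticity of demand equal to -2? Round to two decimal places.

304.49

Ed = −312P/(142500 − 312P). Set this equal to -2:
312P = 2·(142500 − 312P) ⇒ 312P(1 + 2) = 2·142500
P = 2·142500 / (312·3) = 304.4871…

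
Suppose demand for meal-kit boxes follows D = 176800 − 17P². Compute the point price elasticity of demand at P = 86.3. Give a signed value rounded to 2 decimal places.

dD/dP = −2·17·P = -2934.2. At P = 86.3, D = 50189.27.
Ed = (dD/dP)·(P/D) = (-2934.2) × (86.3/50189.27) = -5.0453…

-5.05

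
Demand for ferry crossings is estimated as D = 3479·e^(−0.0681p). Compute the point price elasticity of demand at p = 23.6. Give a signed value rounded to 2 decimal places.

-1.61

dD/dp = −0.0681·D = -47.492. At p = 23.6, D = 697.387.
Ed = (dD/dp)·(p/D) = (-47.492) × (23.6/697.387) = -1.6071…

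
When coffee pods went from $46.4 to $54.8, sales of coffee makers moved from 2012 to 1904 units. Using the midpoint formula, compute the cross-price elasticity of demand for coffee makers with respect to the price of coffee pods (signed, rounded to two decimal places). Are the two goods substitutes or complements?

%ΔQ_{coffee makers} = (1904 − 2012)/avg = -108/1958 = -0.055158…
%ΔP_{coffee pods} = (54.8 − 46.4)/avg = 8.4/50.6 = 0.166007…
E_cross = (-108/1958) / (8.4/50.6) = -0.3322…
E_cross < 0 ⇒ the goods are complements.

-0.33; complements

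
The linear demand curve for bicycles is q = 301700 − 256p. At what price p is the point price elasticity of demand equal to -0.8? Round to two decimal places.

523.78

Ed = −256p/(301700 − 256p). Set this equal to -0.8:
256p = 0.8·(301700 − 256p) ⇒ 256p(1 + 0.8) = 0.8·301700
p = 0.8·301700 / (256·1.8) = 523.7847…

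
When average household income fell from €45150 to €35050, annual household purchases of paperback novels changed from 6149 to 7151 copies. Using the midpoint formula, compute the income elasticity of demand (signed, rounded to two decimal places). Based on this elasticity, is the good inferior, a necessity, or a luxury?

%ΔQ = (7151 − 6149)/[( 6149 + 7151)/2] = 1002/6650 = 0.150676…
%ΔIncome = (35050 − 45150)/[( 45150 + 35050)/2] = -10100/40100 = -0.251870…
E_income = (1002/6650) / (-10100/40100) = -0.5982…
E_income < 0 ⇒ inferior good.

-0.60; inferior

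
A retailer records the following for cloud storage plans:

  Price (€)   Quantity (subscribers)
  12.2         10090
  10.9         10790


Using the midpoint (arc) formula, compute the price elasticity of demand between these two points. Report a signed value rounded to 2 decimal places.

-0.60

%ΔQ = (10790 − 10090) / [(10090 + 10790)/2] = 700/10440 = 0.067049…
%ΔP = (10.9 − 12.2) / [(12.2 + 10.9)/2] = -1.3/11.55 = -0.112554…
Arc Ed = %ΔQ / %ΔP = (700/10440) / (-1.3/11.55) = -0.5957…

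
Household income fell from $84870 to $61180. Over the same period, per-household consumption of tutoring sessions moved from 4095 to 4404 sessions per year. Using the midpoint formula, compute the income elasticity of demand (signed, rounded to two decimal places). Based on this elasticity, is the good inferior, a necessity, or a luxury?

%ΔQ = (4404 − 4095)/[( 4095 + 4404)/2] = 309/4249.5 = 0.072714…
%ΔIncome = (61180 − 84870)/[( 84870 + 61180)/2] = -23690/73025 = -0.324409…
E_income = (309/4249.5) / (-23690/73025) = -0.2241…
E_income < 0 ⇒ inferior good.

-0.22; inferior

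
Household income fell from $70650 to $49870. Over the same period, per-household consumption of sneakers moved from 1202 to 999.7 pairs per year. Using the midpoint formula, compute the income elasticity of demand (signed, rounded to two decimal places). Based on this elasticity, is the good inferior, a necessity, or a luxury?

0.53; necessity

%ΔQ = (999.7 − 1202)/[( 1202 + 999.7)/2] = -202.3/1100.85 = -0.183767…
%ΔIncome = (49870 − 70650)/[( 70650 + 49870)/2] = -20780/60260 = -0.344839…
E_income = (-202.3/1100.85) / (-20780/60260) = 0.5329…
0 < E_income < 1 ⇒ normal good, necessity.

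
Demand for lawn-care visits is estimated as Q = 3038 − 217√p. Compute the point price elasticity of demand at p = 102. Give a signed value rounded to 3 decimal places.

dQ/dp = −217/(2√p) = -10.7431. At p = 102, Q = 846.407.
Ed = (dQ/dp)·(p/Q) = (-10.7431) × (102/846.407) = -1.29464…

-1.295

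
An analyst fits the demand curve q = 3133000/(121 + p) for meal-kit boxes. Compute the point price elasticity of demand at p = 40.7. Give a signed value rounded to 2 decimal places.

dq/dp = −3133000/(121 + p)² = -119.823. At p = 40.7, q = 19375.4.
Ed = (dq/dp)·(p/q) = (-119.823) × (40.7/19375.4) = -0.2517…

-0.25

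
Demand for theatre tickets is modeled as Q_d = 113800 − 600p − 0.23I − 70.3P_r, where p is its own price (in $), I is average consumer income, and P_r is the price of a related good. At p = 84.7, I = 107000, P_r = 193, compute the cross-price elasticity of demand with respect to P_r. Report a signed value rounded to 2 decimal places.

-0.55

At the given values, Q_d = 113800 − 600(84.7) − 0.23(107000) − 70.3(193) = 24802.1.
∂Q_d/∂P_r = -70.3.
E = (-70.3) × (193/24802.1) = -0.5470…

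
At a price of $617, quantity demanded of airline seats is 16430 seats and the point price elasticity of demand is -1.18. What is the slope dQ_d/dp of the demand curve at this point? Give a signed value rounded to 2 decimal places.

Ed = (dQ_d/dp)·(p/Q_d) ⇒ dQ_d/dp = Ed·Q_d/p = (-1.18)·16430/617 = -31.4220…

-31.42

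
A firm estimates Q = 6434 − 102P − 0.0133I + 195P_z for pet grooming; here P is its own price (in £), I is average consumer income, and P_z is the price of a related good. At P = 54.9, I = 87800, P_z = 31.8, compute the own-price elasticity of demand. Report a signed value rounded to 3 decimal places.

At the given values, Q = 6434 − 102(54.9) − 0.0133(87800) + 195(31.8) = 5867.46.
∂Q/∂P = −102.
E = (-102) × (54.9/5867.46) = -0.95438…

-0.954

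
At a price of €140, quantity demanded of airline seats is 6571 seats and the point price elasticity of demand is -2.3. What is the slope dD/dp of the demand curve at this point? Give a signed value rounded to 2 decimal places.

Ed = (dD/dp)·(p/D) ⇒ dD/dp = Ed·D/p = (-2.3)·6571/140 = -107.9521…

-107.95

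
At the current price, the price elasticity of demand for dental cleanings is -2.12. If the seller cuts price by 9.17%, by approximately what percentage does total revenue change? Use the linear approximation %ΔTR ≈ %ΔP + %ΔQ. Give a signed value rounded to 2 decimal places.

%ΔQ ≈ Ed × %ΔP = (-2.12) × (-9.17%) = +19.4404%
%ΔTR ≈ %ΔP + %ΔQ = (-9.17%) + (+19.4404%) = +10.2704%

+10.27%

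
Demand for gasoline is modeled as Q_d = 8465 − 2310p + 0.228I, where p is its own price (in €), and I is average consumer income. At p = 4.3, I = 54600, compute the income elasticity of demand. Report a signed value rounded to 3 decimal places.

At the given values, Q_d = 8465 − 2310(4.3) + 0.228(54600) = 10980.8.
∂Q_d/∂I = 0.228.
E = (0.228) × (54600/10980.8) = 1.13368…

1.134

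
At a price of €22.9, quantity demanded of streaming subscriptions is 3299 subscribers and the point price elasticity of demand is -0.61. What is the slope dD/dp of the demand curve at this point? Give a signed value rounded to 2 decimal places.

Ed = (dD/dp)·(p/D) ⇒ dD/dp = Ed·D/p = (-0.61)·3299/22.9 = -87.8772…

-87.88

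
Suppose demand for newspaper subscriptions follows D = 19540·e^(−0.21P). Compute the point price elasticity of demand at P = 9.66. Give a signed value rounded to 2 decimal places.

dD/dP = −0.21·D = -539.677. At P = 9.66, D = 2569.89.
Ed = (dD/dP)·(P/D) = (-539.677) × (9.66/2569.89) = -2.0286

-2.03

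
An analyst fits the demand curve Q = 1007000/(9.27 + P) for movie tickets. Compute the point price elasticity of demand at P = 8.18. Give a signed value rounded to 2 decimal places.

dQ/dP = −1007000/(9.27 + P)² = -3307.03. At P = 8.18, Q = 57707.7.
Ed = (dQ/dP)·(P/Q) = (-3307.03) × (8.18/57707.7) = -0.4687…

-0.47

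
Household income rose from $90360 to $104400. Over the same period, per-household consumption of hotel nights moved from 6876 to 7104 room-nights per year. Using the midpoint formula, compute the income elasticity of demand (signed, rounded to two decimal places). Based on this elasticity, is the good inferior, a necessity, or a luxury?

%ΔQ = (7104 − 6876)/[( 6876 + 7104)/2] = 228/6990 = 0.032618…
%ΔIncome = (104400 − 90360)/[( 90360 + 104400)/2] = 14040/97380 = 0.144177…
E_income = (228/6990) / (14040/97380) = 0.2262…
0 < E_income < 1 ⇒ normal good, necessity.

0.23; necessity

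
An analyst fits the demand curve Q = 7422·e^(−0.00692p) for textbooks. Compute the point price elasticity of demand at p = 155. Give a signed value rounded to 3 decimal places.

-1.073

dQ/dp = −0.00692·Q = -17.5713. At p = 155, Q = 2539.2.
Ed = (dQ/dp)·(p/Q) = (-17.5713) × (155/2539.2) = -1.0726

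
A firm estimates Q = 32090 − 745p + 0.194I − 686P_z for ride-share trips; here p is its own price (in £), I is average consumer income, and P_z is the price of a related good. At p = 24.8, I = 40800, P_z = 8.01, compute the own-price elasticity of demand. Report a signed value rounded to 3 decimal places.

At the given values, Q = 32090 − 745(24.8) + 0.194(40800) − 686(8.01) = 16034.34.
∂Q/∂p = −745.
E = (-745) × (24.8/16034.34) = -1.15227…

-1.152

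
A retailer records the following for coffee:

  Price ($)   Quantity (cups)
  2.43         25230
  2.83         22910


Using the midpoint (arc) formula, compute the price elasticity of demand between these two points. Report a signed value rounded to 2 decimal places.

-0.63

%ΔQ = (22910 − 25230) / [(25230 + 22910)/2] = -2320/24070 = -0.096385…
%ΔP = (2.83 − 2.43) / [(2.43 + 2.83)/2] = 0.4/2.63 = 0.152091…
Arc Ed = %ΔQ / %ΔP = (-2320/24070) / (0.4/2.63) = -0.6337…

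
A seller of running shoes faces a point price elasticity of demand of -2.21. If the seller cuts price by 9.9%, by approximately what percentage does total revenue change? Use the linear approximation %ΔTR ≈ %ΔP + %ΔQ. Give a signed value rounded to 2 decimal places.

%ΔQ ≈ Ed × %ΔP = (-2.21) × (-9.9%) = +21.8790%
%ΔTR ≈ %ΔP + %ΔQ = (-9.9%) + (+21.8790%) = +11.9790%

+11.98%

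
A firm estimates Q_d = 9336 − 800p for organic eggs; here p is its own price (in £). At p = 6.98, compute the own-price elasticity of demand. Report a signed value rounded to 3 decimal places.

-1.488

At the given values, Q_d = 9336 − 800(6.98) = 3752.
∂Q_d/∂p = −800.
E = (-800) × (6.98/3752) = -1.48827…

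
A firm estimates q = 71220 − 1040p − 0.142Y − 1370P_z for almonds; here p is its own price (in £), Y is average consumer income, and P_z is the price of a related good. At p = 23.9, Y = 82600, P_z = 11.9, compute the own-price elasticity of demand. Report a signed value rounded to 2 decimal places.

At the given values, q = 71220 − 1040(23.9) − 0.142(82600) − 1370(11.9) = 18331.8.
∂q/∂p = −1040.
E = (-1040) × (23.9/18331.8) = -1.3558…

-1.36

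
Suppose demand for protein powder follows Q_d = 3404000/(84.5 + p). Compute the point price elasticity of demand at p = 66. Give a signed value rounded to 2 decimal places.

dQ_d/dp = −3404000/(84.5 + p)² = -150.285. At p = 66, Q_d = 22617.9.
Ed = (dQ_d/dp)·(p/Q_d) = (-150.285) × (66/22617.9) = -0.4385…

-0.44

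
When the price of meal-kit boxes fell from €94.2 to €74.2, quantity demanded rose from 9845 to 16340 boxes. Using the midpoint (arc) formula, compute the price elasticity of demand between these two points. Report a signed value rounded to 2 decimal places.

-2.09

%ΔQ = (16340 − 9845) / [(9845 + 16340)/2] = 6495/13092.5 = 0.496085…
%ΔP = (74.2 − 94.2) / [(94.2 + 74.2)/2] = -20/84.2 = -0.237529…
Arc Ed = %ΔQ / %ΔP = (6495/13092.5) / (-20/84.2) = -2.0885…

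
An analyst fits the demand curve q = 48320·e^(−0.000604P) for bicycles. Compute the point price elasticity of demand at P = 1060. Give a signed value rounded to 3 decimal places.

-0.640

dq/dP = −0.000604·q = -15.3855. At P = 1060, q = 25472.7.
Ed = (dq/dP)·(P/q) = (-15.3855) × (1060/25472.7) = -0.64024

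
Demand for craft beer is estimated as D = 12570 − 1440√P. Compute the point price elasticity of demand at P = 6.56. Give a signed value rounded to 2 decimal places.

-0.21

dD/dP = −1440/(2√P) = -281.113. At P = 6.56, D = 8881.8.
Ed = (dD/dP)·(P/D) = (-281.113) × (6.56/8881.8) = -0.2076…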